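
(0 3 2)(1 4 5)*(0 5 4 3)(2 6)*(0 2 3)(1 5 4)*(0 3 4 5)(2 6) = (0 6 4 1 3 2 5)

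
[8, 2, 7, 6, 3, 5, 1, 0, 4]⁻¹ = [7, 6, 1, 4, 8, 5, 3, 2, 0]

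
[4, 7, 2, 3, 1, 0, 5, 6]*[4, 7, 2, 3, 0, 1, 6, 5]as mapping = [0→0, 1→5, 2→2, 3→3, 4→7, 5→4, 6→1, 7→6]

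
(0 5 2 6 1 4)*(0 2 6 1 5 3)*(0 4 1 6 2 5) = (0 3 4 5 2 6)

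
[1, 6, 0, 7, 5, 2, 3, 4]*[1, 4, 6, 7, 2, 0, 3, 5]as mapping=[0→4, 1→3, 2→1, 3→5, 4→0, 5→6, 6→7, 7→2]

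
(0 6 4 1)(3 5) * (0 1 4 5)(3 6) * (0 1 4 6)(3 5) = (0 5)(1 4 6 3)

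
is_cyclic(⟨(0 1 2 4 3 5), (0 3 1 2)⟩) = no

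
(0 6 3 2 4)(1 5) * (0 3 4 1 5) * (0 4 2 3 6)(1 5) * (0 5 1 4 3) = (0 5 4 6 2 1 3)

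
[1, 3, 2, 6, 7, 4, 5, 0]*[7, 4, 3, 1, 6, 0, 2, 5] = [4, 1, 3, 2, 5, 6, 0, 7]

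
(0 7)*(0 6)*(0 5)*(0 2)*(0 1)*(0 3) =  (0 7 6 5 2 1 3)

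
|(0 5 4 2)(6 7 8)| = 12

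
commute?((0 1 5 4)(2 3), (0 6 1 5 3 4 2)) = no:(0 1 5 4)(2 3) * (0 6 1 5 3 4 2) = (0 5 2 4 6 1 3), (0 6 1 5 3 4 2) * (0 1 5 4)(2 3) = (0 6 5 2 1 4 3)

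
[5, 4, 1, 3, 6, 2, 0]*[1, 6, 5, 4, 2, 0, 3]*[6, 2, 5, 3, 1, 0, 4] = [6, 5, 4, 1, 3, 0, 2]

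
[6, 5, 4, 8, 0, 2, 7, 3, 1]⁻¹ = [4, 8, 5, 7, 2, 1, 0, 6, 3]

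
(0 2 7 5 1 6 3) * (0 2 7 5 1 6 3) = (0 7 1 3 2 5 6)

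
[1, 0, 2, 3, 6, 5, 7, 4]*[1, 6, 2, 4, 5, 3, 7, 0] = [6, 1, 2, 4, 7, 3, 0, 5] 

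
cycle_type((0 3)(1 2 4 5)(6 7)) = 2^2.4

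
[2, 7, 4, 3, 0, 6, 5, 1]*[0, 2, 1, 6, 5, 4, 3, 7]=[1, 7, 5, 6, 0, 3, 4, 2]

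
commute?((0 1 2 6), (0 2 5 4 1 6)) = no:(0 1 2 6)*(0 2 5 4 1 6) = (0 6 2)(1 5 4), (0 2 5 4 1 6)*(0 1 2 6) = (0 6 1)(2 5 4)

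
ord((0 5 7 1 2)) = 5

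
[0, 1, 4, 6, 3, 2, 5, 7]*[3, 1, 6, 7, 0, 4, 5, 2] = [3, 1, 0, 5, 7, 6, 4, 2]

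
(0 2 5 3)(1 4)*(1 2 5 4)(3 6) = (0 5 6 3)(2 4)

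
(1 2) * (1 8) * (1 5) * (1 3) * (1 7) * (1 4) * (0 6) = (0 6)(1 2 8 5 3 7 4)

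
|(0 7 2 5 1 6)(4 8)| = 6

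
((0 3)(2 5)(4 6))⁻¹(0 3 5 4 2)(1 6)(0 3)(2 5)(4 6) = (0 2 6 5 3)(1 4)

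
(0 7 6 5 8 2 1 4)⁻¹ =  (0 4 1 2 8 5 6 7)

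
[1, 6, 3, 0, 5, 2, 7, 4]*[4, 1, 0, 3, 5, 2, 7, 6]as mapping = [0→1, 1→7, 2→3, 3→4, 4→2, 5→0, 6→6, 7→5]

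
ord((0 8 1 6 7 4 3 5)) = 8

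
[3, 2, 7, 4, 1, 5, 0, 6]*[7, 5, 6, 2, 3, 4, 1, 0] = [2, 6, 0, 3, 5, 4, 7, 1]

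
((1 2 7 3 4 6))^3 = (1 3)(2 4)(6 7)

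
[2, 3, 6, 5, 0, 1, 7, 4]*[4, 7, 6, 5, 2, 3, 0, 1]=[6, 5, 0, 3, 4, 7, 1, 2]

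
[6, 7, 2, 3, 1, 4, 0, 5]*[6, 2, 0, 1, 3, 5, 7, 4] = [7, 4, 0, 1, 2, 3, 6, 5]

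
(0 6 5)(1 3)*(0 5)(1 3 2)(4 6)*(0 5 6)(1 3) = (0 4)(1 2 3)(5 6)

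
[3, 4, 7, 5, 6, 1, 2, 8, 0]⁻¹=[8, 5, 6, 0, 1, 3, 4, 2, 7]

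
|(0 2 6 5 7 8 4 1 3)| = 9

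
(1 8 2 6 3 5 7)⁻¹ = (1 7 5 3 6 2 8)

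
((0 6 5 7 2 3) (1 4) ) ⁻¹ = (0 3 2 7 5 6) (1 4) 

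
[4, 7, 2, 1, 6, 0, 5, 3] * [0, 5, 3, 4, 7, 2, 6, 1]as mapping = [0→7, 1→1, 2→3, 3→5, 4→6, 5→0, 6→2, 7→4]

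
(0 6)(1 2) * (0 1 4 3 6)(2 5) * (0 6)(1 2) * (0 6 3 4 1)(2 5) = (0 3 6 5)(1 2)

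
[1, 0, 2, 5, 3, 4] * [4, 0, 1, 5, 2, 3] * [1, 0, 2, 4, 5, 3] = [1, 5, 0, 4, 3, 2]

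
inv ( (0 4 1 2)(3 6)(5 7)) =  (0 2 1 4)(3 6)(5 7)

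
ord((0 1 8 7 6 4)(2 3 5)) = 6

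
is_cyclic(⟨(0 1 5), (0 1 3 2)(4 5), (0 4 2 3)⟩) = no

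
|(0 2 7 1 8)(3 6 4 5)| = 20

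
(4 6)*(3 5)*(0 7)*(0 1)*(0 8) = (0 7 1 8)(3 5)(4 6)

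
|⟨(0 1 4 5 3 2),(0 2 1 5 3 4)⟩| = 720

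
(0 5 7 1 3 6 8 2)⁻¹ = (0 2 8 6 3 1 7 5)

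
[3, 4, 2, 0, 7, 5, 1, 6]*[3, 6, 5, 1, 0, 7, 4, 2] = [1, 0, 5, 3, 2, 7, 6, 4]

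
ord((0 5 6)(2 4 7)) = 3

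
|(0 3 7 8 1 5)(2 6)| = 6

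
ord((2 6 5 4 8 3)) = 6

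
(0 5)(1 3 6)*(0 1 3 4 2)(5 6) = (0 6 3 5 1 4 2)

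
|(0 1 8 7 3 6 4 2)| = 8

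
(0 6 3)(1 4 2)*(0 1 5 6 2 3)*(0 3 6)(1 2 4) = (0 4 6 3 2 5)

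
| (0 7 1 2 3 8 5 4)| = 8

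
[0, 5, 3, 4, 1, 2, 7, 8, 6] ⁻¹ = [0, 4, 5, 2, 3, 1, 8, 6, 7] 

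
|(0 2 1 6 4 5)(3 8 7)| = 6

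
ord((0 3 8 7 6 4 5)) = 7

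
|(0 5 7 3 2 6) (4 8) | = 6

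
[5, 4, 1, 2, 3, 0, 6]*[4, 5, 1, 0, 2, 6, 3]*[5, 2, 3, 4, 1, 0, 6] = [6, 3, 0, 2, 5, 1, 4]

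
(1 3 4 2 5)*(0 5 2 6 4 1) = (0 5)(1 3)(4 6)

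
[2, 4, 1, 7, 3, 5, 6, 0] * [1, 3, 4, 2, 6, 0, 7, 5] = [4, 6, 3, 5, 2, 0, 7, 1]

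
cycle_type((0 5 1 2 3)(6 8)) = 2.5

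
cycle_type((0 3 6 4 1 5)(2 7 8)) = 3.6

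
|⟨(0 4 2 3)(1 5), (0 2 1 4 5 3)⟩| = 720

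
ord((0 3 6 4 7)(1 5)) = 10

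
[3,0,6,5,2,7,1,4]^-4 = [4,7,3,2,0,6,5,1]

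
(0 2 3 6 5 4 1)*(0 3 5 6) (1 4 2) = (0 1 3) (2 5) 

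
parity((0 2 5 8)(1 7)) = even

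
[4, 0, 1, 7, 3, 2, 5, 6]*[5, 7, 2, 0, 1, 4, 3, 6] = [1, 5, 7, 6, 0, 2, 4, 3]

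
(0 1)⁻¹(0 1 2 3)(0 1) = (0 2 3 1)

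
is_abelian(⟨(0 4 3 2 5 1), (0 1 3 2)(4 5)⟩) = no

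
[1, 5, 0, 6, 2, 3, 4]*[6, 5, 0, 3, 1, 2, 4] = [5, 2, 6, 4, 0, 3, 1]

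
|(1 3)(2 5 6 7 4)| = 10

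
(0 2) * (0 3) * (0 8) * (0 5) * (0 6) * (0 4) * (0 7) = (0 2 3 8 5 6 4 7)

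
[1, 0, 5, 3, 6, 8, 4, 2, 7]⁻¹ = [1, 0, 7, 3, 6, 2, 4, 8, 5]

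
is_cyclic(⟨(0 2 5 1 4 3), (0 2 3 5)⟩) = no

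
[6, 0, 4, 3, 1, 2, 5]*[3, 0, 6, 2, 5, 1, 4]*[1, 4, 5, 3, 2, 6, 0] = [2, 3, 6, 5, 1, 0, 4]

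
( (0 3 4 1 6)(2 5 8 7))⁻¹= (0 6 1 4 3)(2 7 8 5)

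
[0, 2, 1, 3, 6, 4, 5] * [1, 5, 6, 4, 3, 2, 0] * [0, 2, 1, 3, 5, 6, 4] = [2, 4, 6, 5, 0, 3, 1]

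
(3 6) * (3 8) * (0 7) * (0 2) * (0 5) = (0 7 2 5)(3 6 8)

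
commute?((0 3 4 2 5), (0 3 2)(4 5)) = no:(0 3 4 2 5) * (0 3 2)(4 5) = (0 2 4)(3 5), (0 3 2)(4 5) * (0 3 4 2 5) = (0 4)(2 3 5)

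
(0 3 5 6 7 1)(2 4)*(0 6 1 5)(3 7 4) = (0 7 5 1 6 4 2 3)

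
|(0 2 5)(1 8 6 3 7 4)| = 6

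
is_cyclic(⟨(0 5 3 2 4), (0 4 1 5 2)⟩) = no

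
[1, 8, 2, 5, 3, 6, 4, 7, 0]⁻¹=[8, 0, 2, 4, 6, 3, 5, 7, 1]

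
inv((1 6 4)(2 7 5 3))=(1 4 6)(2 3 5 7)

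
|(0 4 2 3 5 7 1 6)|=8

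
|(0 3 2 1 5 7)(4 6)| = 6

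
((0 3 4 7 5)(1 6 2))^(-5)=(1 6 2)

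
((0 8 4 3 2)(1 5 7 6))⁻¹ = (0 2 3 4 8)(1 6 7 5)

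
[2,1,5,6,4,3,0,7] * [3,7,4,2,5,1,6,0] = [4,7,1,6,5,2,3,0]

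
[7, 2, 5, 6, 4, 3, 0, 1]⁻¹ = [6, 7, 1, 5, 4, 2, 3, 0]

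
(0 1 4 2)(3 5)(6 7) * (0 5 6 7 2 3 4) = (0 1)(2 5 4 3 6)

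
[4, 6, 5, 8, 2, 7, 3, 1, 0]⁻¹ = [8, 7, 4, 6, 0, 2, 1, 5, 3]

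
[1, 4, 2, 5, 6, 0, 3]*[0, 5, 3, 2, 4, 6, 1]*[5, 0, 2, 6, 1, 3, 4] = [3, 1, 6, 4, 0, 5, 2]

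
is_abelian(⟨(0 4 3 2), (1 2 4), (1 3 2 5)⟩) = no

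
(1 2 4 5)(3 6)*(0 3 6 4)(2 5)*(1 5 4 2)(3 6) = (0 6 3 2)(1 4)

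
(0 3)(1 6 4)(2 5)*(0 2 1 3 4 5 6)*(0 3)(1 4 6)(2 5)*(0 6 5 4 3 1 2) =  (0 5 3 4 6)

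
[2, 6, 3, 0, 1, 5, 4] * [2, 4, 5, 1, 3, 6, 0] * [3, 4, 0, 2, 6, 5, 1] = [5, 3, 4, 0, 6, 1, 2]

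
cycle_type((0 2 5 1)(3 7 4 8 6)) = 4.5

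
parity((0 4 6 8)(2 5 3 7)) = even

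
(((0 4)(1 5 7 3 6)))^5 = (0 4)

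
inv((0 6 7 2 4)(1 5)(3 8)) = (0 4 2 7 6)(1 5)(3 8)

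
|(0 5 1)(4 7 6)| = 3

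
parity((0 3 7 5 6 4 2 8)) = odd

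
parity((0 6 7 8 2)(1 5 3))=even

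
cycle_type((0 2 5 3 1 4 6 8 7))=9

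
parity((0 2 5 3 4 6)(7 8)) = even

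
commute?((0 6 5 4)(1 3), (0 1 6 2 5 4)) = no:(0 6 5 4)(1 3) * (0 1 6 2 5 4) = (0 2 5)(1 3 6 4), (0 1 6 2 5 4) * (0 6 5 4)(1 3) = (0 3 1 5)(2 4 6)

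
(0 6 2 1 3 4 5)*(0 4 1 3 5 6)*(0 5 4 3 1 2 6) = (0 5 3 2 1 4)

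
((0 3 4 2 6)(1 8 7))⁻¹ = (0 6 2 4 3)(1 7 8)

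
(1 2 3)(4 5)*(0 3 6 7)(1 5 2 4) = (0 3 5 1 4 2 6 7)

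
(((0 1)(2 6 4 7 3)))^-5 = (0 1)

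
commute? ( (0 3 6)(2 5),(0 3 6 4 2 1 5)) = no: (0 3 6)(2 5) * (0 3 6 4 2 1 5) = (0 6 3 4 2)(1 5),(0 3 6 4 2 1 5) * (0 3 6)(2 5) = (0 6 4 5 3)(1 2)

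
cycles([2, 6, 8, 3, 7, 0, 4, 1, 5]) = (0 2 8 5)(1 6 4 7)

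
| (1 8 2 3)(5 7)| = 4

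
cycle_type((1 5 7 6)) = 4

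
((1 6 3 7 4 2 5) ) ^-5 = (1 3 4 5 6 7 2) 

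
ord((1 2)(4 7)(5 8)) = 2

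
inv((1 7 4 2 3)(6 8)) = (1 3 2 4 7)(6 8)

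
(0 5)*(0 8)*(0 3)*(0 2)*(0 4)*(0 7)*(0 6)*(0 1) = (0 5 8 3 2 4 7 6 1)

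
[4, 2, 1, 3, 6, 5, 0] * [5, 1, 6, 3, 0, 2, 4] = [0, 6, 1, 3, 4, 2, 5]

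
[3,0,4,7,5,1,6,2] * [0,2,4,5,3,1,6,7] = [5,0,3,7,1,2,6,4]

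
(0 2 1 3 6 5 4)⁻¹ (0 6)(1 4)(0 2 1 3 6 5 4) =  (0 3)(2 5)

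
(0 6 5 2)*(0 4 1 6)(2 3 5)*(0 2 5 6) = (0 2 4 1)(3 6 5)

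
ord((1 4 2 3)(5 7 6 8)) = 4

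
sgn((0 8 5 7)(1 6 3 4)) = 1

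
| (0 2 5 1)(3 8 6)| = 12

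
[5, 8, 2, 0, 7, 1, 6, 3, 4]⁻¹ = [3, 5, 2, 7, 8, 0, 6, 4, 1]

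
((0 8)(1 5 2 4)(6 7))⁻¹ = (0 8)(1 4 2 5)(6 7)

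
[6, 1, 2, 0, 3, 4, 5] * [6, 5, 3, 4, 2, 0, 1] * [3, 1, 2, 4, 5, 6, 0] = [1, 6, 4, 0, 5, 2, 3]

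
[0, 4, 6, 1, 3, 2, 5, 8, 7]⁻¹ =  [0, 3, 5, 4, 1, 6, 2, 8, 7]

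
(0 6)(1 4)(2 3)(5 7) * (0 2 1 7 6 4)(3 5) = (0 4 7 3 1)(2 5 6)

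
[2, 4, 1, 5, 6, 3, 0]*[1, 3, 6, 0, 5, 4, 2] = [6, 5, 3, 4, 2, 0, 1]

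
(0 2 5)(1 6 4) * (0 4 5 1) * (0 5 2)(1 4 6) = (2 4 5 6)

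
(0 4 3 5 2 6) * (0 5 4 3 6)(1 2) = (0 3 4 6 5 1 2)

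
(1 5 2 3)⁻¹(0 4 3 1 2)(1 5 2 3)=(0 4 1 5 3)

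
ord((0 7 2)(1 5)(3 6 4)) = 6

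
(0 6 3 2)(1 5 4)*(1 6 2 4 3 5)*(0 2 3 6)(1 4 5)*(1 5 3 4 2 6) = (0 4)(1 2 6 5)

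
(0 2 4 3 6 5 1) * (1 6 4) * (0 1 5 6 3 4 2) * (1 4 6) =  (1 4 6)(2 5 3)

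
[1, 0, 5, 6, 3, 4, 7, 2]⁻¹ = [1, 0, 7, 4, 5, 2, 3, 6]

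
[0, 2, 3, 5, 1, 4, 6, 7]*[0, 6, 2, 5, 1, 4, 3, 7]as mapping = [0→0, 1→2, 2→5, 3→4, 4→6, 5→1, 6→3, 7→7]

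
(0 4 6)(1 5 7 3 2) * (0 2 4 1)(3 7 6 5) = (0 1 3 4 5 6 2)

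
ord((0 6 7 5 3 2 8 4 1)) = 9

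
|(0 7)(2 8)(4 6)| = 2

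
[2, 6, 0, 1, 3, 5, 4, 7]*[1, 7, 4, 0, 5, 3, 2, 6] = [4, 2, 1, 7, 0, 3, 5, 6]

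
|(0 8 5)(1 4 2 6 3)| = 15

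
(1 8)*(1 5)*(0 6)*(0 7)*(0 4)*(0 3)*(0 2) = (0 6 7 4 3 2)(1 8 5)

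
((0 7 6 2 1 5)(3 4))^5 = (0 5 1 2 6 7)(3 4)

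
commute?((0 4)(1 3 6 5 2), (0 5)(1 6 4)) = no:(0 4)(1 3 6 5 2)*(0 5)(1 6 4) = (0 1 3 4 5 2 6), (0 5)(1 6 4)*(0 4)(1 3 6 5 2) = (0 2 1 5 4 3 6)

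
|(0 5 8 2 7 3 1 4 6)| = 9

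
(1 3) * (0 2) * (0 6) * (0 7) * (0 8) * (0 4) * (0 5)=(0 2 6 7 8 4 5)(1 3)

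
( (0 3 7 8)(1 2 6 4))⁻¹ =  (0 8 7 3)(1 4 6 2)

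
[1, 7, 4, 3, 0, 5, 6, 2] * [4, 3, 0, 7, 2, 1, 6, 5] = [3, 5, 2, 7, 4, 1, 6, 0]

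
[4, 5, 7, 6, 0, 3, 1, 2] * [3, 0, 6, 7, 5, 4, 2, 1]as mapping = [0→5, 1→4, 2→1, 3→2, 4→3, 5→7, 6→0, 7→6]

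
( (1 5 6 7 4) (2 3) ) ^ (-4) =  (1 5 6 7 4) 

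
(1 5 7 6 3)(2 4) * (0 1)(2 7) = (0 1 5 2 4 7 6 3)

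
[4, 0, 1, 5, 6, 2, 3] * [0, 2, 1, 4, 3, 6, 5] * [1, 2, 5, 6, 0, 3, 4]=[6, 1, 5, 4, 3, 2, 0]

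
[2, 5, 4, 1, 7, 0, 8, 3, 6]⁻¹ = [5, 3, 0, 7, 2, 1, 8, 4, 6]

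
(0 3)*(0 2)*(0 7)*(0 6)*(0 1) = (0 3 2 7 6 1)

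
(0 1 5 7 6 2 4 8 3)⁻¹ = (0 3 8 4 2 6 7 5 1)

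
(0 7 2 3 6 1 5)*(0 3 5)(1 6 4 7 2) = (0 2 5 3 4 7 1)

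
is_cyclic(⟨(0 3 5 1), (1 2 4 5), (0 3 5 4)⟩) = no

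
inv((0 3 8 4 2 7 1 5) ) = (0 5 1 7 2 4 8 3) 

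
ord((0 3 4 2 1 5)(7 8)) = 6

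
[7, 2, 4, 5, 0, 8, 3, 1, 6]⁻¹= [4, 7, 1, 6, 2, 3, 8, 0, 5]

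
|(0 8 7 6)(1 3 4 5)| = 4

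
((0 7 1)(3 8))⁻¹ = (0 1 7)(3 8)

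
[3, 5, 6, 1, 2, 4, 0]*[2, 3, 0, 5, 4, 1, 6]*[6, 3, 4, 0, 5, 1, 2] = [1, 3, 2, 0, 6, 5, 4]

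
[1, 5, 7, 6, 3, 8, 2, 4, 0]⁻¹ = [8, 0, 6, 4, 7, 1, 3, 2, 5]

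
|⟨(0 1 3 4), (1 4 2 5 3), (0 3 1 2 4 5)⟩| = 720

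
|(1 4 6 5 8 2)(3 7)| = 6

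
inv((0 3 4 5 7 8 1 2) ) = (0 2 1 8 7 5 4 3) 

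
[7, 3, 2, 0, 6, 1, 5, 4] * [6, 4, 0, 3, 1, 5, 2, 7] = [7, 3, 0, 6, 2, 4, 5, 1]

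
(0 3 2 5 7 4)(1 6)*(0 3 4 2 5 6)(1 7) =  (0 4 3 5 1)(2 6 7)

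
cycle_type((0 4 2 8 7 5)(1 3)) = 2.6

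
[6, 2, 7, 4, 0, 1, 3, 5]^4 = [0, 1, 2, 3, 4, 5, 6, 7]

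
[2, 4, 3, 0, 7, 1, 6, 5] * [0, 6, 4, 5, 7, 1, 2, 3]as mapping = [0→4, 1→7, 2→5, 3→0, 4→3, 5→6, 6→2, 7→1]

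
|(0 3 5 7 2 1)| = 6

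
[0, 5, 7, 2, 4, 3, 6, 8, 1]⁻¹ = [0, 8, 3, 5, 4, 1, 6, 2, 7]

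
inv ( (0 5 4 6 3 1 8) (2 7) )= (0 8 1 3 6 4 5) (2 7) 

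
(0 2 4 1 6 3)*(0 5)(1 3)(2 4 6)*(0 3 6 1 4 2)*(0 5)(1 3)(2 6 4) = (0 6 2 3)(1 5)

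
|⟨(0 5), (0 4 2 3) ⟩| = 120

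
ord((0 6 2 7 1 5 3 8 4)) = 9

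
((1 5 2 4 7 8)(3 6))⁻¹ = (1 8 7 4 2 5)(3 6)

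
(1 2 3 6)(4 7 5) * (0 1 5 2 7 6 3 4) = (0 1 7 2 4 6 5)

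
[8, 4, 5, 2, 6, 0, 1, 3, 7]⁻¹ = [5, 6, 3, 7, 1, 2, 4, 8, 0]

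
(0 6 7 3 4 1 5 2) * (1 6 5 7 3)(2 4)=(0 5 4 6 3 2)(1 7)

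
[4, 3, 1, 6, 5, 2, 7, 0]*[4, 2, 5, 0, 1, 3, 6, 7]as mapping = [0→1, 1→0, 2→2, 3→6, 4→3, 5→5, 6→7, 7→4]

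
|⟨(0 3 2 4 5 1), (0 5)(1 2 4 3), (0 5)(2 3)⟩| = 720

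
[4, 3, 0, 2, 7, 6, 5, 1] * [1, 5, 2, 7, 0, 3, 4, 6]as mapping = [0→0, 1→7, 2→1, 3→2, 4→6, 5→4, 6→3, 7→5]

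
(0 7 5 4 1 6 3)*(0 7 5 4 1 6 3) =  (0 5 1 3 7 4 6)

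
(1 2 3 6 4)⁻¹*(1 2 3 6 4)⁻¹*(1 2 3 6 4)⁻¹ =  (1 3 4 2 6)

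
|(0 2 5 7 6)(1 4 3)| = 15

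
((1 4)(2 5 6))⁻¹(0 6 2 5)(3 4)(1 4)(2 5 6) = (0 2 5 6)(1 3)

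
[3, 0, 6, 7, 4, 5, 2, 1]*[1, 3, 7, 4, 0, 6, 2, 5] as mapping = [0→4, 1→1, 2→2, 3→5, 4→0, 5→6, 6→7, 7→3] 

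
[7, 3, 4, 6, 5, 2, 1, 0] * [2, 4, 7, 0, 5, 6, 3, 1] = [1, 0, 5, 3, 6, 7, 4, 2]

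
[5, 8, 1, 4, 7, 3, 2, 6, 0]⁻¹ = [8, 2, 6, 5, 3, 0, 7, 4, 1]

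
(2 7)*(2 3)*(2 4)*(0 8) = (0 8)(2 7 3 4)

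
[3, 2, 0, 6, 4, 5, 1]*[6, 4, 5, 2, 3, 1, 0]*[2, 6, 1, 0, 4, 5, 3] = [1, 5, 3, 2, 0, 6, 4]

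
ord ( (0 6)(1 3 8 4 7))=10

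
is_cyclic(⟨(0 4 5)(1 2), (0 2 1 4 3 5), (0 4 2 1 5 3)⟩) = no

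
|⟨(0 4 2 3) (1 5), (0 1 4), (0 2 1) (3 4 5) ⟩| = 360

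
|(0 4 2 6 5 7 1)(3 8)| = 14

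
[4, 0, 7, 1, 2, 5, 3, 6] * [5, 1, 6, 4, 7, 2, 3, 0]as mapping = [0→7, 1→5, 2→0, 3→1, 4→6, 5→2, 6→4, 7→3]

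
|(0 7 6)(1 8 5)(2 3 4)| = 3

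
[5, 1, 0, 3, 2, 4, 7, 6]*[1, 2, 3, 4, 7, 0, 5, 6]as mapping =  [0→0, 1→2, 2→1, 3→4, 4→3, 5→7, 6→6, 7→5]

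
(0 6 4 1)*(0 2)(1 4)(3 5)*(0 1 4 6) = (1 2)(3 5)(4 6)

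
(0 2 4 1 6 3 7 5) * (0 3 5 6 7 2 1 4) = (0 1 7 6 5 3 2)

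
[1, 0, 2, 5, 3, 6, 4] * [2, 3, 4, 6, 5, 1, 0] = [3, 2, 4, 1, 6, 0, 5]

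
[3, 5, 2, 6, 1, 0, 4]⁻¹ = [5, 4, 2, 0, 6, 1, 3]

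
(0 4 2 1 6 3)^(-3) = (0 1)(2 3)(4 6)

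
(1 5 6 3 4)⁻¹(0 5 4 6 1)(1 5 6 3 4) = (0 6 1 3 5)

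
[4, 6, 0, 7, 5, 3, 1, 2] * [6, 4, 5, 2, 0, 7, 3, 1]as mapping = [0→0, 1→3, 2→6, 3→1, 4→7, 5→2, 6→4, 7→5]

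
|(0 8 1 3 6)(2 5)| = 10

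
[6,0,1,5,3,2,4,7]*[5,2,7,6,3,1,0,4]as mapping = [0→0,1→5,2→2,3→1,4→6,5→7,6→3,7→4]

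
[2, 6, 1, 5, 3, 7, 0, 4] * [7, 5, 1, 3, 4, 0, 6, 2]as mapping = [0→1, 1→6, 2→5, 3→0, 4→3, 5→2, 6→7, 7→4]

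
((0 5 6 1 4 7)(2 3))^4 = (0 4 6)(1 5 7)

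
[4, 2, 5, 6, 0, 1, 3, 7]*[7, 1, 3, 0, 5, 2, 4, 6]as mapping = [0→5, 1→3, 2→2, 3→4, 4→7, 5→1, 6→0, 7→6]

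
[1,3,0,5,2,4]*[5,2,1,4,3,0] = [2,4,5,0,1,3] 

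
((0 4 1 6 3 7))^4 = (0 3 1)(4 7 6)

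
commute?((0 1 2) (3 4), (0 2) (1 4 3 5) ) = no:(0 1 2) (3 4) * (0 2) (1 4 3 5) = (0 4 5 1), (0 2) (1 4 3 5) * (0 1 2) (3 4) = (1 3 5 2) 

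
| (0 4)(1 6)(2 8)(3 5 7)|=6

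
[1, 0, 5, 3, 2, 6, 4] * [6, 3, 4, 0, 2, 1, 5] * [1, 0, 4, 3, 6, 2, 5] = [3, 5, 0, 1, 6, 2, 4]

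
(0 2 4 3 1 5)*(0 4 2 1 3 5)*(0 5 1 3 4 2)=(0 3 4 1 5 2)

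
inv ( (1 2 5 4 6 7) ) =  (1 7 6 4 5 2) 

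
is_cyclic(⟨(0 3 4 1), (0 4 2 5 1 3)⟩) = no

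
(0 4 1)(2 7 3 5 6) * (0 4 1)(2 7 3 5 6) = (0 1 4)(2 3 6 7 5)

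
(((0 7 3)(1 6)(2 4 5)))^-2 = (0 7 3)(2 4 5)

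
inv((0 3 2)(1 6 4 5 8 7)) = (0 2 3)(1 7 8 5 4 6)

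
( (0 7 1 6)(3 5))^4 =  ()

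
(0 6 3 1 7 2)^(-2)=(0 7 3)(1 6 2)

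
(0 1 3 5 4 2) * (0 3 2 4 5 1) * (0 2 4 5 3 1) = (0 2 1 4 5 3)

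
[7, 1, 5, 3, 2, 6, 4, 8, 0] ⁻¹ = [8, 1, 4, 3, 6, 2, 5, 0, 7] 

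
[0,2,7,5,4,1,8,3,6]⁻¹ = [0,5,1,7,4,3,8,2,6]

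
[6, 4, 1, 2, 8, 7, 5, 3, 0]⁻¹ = [8, 2, 3, 7, 1, 6, 0, 5, 4]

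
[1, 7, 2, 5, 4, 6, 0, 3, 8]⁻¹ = [6, 0, 2, 7, 4, 3, 5, 1, 8]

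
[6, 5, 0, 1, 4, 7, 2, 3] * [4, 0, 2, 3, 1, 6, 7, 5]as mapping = [0→7, 1→6, 2→4, 3→0, 4→1, 5→5, 6→2, 7→3]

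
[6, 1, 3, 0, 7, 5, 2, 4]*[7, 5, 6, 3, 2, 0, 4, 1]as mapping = [0→4, 1→5, 2→3, 3→7, 4→1, 5→0, 6→6, 7→2]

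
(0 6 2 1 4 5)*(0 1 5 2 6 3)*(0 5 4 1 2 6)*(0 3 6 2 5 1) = (0 6 3 1)(2 4)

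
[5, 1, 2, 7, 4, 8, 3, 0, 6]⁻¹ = [7, 1, 2, 6, 4, 0, 8, 3, 5]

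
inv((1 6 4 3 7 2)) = (1 2 7 3 4 6)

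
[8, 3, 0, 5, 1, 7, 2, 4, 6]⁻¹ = [2, 4, 6, 1, 7, 3, 8, 5, 0]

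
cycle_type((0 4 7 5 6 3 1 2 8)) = 9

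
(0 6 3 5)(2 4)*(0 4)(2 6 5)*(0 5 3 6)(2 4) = (0 3 4)(2 5)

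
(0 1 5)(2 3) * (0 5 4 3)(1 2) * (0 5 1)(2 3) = (0 3)(1 4 2 5)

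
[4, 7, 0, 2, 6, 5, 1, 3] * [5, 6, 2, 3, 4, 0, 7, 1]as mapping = [0→4, 1→1, 2→5, 3→2, 4→7, 5→0, 6→6, 7→3]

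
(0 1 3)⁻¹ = (0 3 1)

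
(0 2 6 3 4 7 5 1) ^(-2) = (0 5 4 6) (1 7 3 2) 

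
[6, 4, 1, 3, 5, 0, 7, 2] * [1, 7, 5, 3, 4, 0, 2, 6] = [2, 4, 7, 3, 0, 1, 6, 5]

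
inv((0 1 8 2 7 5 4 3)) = (0 3 4 5 7 2 8 1)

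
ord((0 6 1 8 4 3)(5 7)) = 6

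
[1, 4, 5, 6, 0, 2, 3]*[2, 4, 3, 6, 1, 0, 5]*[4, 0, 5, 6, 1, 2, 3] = [1, 0, 4, 2, 5, 6, 3]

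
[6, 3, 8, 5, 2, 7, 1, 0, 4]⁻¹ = [7, 6, 4, 1, 8, 3, 0, 5, 2]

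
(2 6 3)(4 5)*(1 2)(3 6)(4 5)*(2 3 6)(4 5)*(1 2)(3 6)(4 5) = (1 6)(2 3)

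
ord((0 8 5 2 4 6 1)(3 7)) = 14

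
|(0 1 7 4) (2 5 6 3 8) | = 20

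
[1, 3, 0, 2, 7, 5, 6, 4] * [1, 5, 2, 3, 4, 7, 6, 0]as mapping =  [0→5, 1→3, 2→1, 3→2, 4→0, 5→7, 6→6, 7→4]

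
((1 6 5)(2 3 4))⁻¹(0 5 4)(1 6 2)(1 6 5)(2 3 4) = (0 1 2)(3 6 5)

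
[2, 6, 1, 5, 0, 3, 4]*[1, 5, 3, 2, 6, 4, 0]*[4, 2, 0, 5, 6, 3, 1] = [5, 4, 3, 6, 2, 0, 1]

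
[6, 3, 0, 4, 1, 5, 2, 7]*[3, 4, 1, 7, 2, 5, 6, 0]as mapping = [0→6, 1→7, 2→3, 3→2, 4→4, 5→5, 6→1, 7→0]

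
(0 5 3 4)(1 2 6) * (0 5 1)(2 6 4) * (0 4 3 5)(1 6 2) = (0 6 4)(1 2 3)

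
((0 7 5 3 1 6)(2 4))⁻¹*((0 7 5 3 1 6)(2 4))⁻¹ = (0 1 5)(3 7 6)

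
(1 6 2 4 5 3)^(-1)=(1 3 5 4 2 6)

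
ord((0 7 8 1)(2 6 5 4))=4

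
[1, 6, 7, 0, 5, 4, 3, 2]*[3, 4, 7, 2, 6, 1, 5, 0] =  [4, 5, 0, 3, 1, 6, 2, 7]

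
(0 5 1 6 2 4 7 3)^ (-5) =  (0 6 7 5 2 3 1 4)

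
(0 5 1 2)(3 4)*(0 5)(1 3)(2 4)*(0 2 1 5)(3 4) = (0 2)(1 3)(4 5)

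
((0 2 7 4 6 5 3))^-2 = (0 5 4 2 3 6 7)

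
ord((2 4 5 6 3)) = 5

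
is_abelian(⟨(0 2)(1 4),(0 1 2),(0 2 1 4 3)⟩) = no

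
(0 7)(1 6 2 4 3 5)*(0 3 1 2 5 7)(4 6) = (1 4)(2 6 5)(3 7)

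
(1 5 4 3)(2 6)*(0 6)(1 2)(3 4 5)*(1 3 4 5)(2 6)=(0 2)(1 4 5)(3 6)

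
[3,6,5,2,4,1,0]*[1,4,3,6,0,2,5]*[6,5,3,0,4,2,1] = [1,2,3,0,6,4,5] 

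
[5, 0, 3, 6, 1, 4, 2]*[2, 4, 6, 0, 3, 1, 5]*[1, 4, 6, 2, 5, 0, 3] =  [4, 6, 1, 0, 5, 2, 3]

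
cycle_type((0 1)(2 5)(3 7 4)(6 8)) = 2^3.3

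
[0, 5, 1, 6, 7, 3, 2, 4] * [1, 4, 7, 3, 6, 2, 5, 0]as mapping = [0→1, 1→2, 2→4, 3→5, 4→0, 5→3, 6→7, 7→6]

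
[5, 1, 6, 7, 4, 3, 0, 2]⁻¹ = [6, 1, 7, 5, 4, 0, 2, 3]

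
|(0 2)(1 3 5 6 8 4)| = 6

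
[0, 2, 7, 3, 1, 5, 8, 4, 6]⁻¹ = [0, 4, 1, 3, 7, 5, 8, 2, 6]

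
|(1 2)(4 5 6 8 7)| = 10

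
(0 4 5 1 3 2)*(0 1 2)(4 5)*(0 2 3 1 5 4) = (0 4)(2 5 3)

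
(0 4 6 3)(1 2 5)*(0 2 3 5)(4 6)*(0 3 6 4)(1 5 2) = (0 4)(1 6 2 3)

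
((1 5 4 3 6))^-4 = (1 5 4 3 6)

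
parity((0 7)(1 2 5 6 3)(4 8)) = even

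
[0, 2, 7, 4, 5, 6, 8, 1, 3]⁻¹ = [0, 7, 1, 8, 3, 4, 5, 2, 6]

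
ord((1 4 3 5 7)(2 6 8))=15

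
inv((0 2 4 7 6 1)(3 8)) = (0 1 6 7 4 2)(3 8)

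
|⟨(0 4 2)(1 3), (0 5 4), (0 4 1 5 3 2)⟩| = 720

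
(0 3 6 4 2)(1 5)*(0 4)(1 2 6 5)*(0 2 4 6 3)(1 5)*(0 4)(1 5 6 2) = (0 4 3 5)(1 6)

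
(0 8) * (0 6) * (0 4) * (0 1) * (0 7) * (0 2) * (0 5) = (0 8 6 4 1 7 2 5)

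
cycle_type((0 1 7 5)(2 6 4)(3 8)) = 2.3.4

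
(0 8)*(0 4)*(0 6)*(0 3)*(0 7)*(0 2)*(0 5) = (0 8 4 6 3 7 2 5)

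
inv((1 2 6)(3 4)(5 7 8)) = (1 6 2)(3 4)(5 8 7)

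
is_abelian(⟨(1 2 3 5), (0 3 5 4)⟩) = no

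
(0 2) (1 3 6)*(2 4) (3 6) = (0 4 2) (1 6) 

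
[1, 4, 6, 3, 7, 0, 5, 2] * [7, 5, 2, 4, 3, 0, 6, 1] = [5, 3, 6, 4, 1, 7, 0, 2]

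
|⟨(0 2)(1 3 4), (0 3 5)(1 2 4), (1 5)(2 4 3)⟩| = 720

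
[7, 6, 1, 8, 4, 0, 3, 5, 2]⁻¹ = [5, 2, 8, 6, 4, 7, 1, 0, 3]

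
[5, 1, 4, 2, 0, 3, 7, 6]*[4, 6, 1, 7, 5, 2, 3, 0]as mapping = [0→2, 1→6, 2→5, 3→1, 4→4, 5→7, 6→0, 7→3]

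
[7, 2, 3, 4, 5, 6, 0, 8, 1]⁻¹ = [6, 8, 1, 2, 3, 4, 5, 0, 7]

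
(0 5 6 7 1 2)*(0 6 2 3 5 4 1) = (0 4 1 3 5 2 6 7)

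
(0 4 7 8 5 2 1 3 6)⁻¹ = (0 6 3 1 2 5 8 7 4)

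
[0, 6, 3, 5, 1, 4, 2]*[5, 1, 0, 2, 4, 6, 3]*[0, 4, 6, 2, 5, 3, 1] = [3, 2, 6, 1, 4, 5, 0]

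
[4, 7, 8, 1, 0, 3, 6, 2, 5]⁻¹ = [4, 3, 7, 5, 0, 8, 6, 1, 2]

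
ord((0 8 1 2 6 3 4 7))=8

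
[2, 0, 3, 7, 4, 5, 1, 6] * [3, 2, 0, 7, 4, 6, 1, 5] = [0, 3, 7, 5, 4, 6, 2, 1]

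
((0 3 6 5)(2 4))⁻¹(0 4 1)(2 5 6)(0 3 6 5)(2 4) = (0 5 4)(1 3 2)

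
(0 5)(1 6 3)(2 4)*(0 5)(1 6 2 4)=(1 2)(3 6)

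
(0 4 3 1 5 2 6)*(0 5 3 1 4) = (1 3 4)(2 6 5)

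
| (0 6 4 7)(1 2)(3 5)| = 4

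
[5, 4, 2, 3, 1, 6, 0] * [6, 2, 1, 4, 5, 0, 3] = [0, 5, 1, 4, 2, 3, 6]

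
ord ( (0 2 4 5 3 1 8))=7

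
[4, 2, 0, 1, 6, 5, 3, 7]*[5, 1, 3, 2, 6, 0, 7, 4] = [6, 3, 5, 1, 7, 0, 2, 4]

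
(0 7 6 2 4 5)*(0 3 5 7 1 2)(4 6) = (0 1 2 6)(3 5)(4 7)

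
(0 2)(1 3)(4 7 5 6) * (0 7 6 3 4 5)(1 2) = (0 1 4 6 5 3 2 7)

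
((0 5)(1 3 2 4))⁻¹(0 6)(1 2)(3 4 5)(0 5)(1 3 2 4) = (0 2 1)(3 4)(5 6)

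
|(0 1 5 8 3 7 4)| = 7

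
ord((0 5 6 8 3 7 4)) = 7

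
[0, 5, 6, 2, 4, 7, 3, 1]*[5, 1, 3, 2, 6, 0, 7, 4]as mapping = [0→5, 1→0, 2→7, 3→3, 4→6, 5→4, 6→2, 7→1]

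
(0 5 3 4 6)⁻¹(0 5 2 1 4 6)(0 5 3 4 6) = (0 5 3 2 1 6)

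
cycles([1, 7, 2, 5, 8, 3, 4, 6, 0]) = (0 1 7 6 4 8)(3 5)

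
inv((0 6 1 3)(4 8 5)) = (0 3 1 6)(4 5 8)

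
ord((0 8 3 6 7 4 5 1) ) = 8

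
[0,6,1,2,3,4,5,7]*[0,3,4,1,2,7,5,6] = [0,5,3,4,1,2,7,6]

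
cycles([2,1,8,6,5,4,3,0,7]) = (0 2 8 7)(3 6)(4 5)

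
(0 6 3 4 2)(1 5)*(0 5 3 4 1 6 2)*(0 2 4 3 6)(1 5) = (0 4 2 1 6 3 5)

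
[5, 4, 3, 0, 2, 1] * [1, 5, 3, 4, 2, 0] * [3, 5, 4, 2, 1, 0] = [3, 4, 1, 5, 2, 0]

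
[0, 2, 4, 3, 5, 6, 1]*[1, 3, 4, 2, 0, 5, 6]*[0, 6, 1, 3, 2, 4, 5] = [6, 2, 0, 1, 4, 5, 3]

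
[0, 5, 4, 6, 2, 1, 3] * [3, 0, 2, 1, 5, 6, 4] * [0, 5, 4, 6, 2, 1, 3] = [6, 3, 1, 2, 4, 0, 5]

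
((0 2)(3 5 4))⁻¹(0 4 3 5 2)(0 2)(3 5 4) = (0 2 3 5 4)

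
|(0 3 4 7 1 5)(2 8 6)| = 6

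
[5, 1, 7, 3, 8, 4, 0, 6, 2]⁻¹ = [6, 1, 8, 3, 5, 0, 7, 2, 4]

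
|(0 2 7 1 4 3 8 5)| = 8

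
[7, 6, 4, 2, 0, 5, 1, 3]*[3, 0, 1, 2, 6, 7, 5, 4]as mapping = [0→4, 1→5, 2→6, 3→1, 4→3, 5→7, 6→0, 7→2]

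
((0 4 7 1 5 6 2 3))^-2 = (0 2 5 7)(1 4 3 6)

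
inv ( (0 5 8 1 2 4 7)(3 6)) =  (0 7 4 2 1 8 5)(3 6)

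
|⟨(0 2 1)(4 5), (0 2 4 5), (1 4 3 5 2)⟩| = 720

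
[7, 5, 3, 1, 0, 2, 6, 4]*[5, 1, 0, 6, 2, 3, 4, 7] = [7, 3, 6, 1, 5, 0, 4, 2]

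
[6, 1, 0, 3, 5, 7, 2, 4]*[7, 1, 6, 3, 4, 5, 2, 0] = [2, 1, 7, 3, 5, 0, 6, 4]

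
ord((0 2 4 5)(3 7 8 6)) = 4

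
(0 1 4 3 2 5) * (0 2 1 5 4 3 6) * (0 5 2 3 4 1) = (0 2 1 4 6 5 3)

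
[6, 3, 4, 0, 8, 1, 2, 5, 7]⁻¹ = [3, 5, 6, 1, 2, 7, 0, 8, 4]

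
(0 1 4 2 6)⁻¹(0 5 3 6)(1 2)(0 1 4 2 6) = (0 1 5 3)(4 6)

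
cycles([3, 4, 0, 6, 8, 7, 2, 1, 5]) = (0 3 6 2) (1 4 8 5 7) 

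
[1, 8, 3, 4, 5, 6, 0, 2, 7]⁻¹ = [6, 0, 7, 2, 3, 4, 5, 8, 1]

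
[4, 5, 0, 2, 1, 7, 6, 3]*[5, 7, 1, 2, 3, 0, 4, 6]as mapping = [0→3, 1→0, 2→5, 3→1, 4→7, 5→6, 6→4, 7→2]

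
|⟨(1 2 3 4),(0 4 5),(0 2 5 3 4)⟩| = 720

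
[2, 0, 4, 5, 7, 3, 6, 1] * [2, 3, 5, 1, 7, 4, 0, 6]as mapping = [0→5, 1→2, 2→7, 3→4, 4→6, 5→1, 6→0, 7→3]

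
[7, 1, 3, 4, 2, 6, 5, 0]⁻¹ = [7, 1, 4, 2, 3, 6, 5, 0]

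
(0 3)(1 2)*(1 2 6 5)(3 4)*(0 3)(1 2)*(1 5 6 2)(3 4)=(0 3 4)(1 2 5)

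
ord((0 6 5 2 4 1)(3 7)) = 6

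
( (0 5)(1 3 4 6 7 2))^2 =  (1 4 7)(2 3 6)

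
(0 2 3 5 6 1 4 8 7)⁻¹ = (0 7 8 4 1 6 5 3 2)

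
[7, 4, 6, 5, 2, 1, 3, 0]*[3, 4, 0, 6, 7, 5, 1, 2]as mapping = [0→2, 1→7, 2→1, 3→5, 4→0, 5→4, 6→6, 7→3]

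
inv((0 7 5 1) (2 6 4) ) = (0 1 5 7) (2 4 6) 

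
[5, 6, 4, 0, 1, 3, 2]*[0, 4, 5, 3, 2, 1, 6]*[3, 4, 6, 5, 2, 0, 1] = [4, 1, 6, 3, 2, 5, 0]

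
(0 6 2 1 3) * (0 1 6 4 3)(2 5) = (0 4 3 1)(2 6 5)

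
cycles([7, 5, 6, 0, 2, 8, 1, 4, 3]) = (0 7 4 2 6 1 5 8 3)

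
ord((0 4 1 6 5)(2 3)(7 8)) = 10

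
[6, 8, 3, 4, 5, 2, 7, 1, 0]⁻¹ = [8, 7, 5, 2, 3, 4, 0, 6, 1]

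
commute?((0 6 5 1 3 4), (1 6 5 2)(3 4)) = no:(0 6 5 1 3 4)*(1 6 5 2)(3 4) = (0 5 6 2 1 4), (1 6 5 2)(3 4)*(0 6 5 1 3 4) = (0 6 1 5 2 3)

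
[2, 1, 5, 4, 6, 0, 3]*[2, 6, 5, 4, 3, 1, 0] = [5, 6, 1, 3, 0, 2, 4]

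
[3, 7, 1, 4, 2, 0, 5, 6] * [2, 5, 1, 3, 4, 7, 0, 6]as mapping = [0→3, 1→6, 2→5, 3→4, 4→1, 5→2, 6→7, 7→0]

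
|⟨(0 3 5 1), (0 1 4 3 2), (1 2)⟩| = 720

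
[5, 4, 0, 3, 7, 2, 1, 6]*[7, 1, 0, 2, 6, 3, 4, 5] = [3, 6, 7, 2, 5, 0, 1, 4]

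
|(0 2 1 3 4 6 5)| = 7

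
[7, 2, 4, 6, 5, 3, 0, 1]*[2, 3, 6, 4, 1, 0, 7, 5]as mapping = [0→5, 1→6, 2→1, 3→7, 4→0, 5→4, 6→2, 7→3]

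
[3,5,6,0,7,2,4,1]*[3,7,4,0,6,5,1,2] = [0,5,1,3,2,4,6,7]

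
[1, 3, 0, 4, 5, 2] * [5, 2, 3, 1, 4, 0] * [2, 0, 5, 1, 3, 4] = [5, 0, 4, 3, 2, 1]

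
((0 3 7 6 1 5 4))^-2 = (0 5 6 3 4 1 7)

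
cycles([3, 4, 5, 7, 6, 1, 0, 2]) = (0 3 7 2 5 1 4 6)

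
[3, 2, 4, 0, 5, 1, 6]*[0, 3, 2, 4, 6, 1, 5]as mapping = [0→4, 1→2, 2→6, 3→0, 4→1, 5→3, 6→5]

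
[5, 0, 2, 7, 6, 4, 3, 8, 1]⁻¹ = [1, 8, 2, 6, 5, 0, 4, 3, 7]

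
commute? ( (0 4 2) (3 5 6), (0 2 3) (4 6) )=no: (0 4 2) (3 5 6) * (0 2 3) (4 6)=(0 6) (3 5 4), (0 2 3) (4 6) * (0 4 2) (3 5 6)=(2 5 6) (3 4) 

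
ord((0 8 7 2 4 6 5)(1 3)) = 14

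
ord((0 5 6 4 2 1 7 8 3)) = 9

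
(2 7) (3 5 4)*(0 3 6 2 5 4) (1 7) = (0 3 4 6 2 1 7 5) 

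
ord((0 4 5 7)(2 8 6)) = 12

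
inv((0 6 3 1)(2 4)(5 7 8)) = (0 1 3 6)(2 4)(5 8 7)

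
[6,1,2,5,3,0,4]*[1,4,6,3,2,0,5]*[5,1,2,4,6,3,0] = [3,6,0,5,4,1,2]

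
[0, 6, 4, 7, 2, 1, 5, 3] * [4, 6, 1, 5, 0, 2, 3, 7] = [4, 3, 0, 7, 1, 6, 2, 5]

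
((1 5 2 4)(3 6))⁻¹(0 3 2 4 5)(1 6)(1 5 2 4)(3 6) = (0 6 4 1 2)(3 5)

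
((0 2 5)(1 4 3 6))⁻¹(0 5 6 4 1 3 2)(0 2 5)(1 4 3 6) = (0 1 3 4 6 5 2)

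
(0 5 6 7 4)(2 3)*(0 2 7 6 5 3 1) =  (0 3 7 4 2 1)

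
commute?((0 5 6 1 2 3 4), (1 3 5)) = no:(0 5 6 1 2 3 4) * (1 3 5) = (0 1 2 5 6 3 4), (1 3 5) * (0 5 6 1 2 3 4) = (0 5 2 3 6 1 4)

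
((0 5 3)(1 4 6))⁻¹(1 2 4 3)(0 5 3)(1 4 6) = (0 4 2 6)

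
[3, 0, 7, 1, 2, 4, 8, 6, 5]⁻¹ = [1, 3, 4, 0, 5, 8, 7, 2, 6]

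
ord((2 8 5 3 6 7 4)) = 7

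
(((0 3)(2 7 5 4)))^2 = (2 5)(4 7)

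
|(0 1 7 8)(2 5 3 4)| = 4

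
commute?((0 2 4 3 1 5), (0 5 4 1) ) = no:(0 2 4 3 1 5) * (0 5 4 1) = (0 2 1 4 3), (0 5 4 1) * (0 2 4 3 1 5) = (1 2 4 5 3) 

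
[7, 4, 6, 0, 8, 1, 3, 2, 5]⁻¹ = [3, 5, 7, 6, 1, 8, 2, 0, 4]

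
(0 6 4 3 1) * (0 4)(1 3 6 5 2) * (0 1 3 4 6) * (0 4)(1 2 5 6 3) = (0 6 2 1 3)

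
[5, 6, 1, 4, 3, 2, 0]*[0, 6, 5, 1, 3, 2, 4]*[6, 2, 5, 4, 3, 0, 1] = [5, 3, 1, 4, 2, 0, 6]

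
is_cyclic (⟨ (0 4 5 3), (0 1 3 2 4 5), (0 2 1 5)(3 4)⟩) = no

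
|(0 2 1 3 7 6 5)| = 7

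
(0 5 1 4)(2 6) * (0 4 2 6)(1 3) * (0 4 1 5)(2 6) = (1 6 2 4)(3 5)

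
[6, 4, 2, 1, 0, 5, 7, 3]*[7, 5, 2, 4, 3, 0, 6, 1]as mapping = [0→6, 1→3, 2→2, 3→5, 4→7, 5→0, 6→1, 7→4]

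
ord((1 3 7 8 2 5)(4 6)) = 6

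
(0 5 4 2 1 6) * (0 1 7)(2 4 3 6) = (0 5 3 6 1 2 7)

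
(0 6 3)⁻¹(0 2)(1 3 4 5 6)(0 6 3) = (0 4 5 3 1)(2 6)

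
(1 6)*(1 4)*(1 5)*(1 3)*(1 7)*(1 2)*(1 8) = (1 6 4 5 3 7 2 8)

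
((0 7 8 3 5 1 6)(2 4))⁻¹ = (0 6 1 5 3 8 7)(2 4)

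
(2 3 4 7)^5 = (2 3 4 7)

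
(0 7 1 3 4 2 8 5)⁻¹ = (0 5 8 2 4 3 1 7)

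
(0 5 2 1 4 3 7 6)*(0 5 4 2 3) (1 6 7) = (0 4) (1 2 6 5 3) 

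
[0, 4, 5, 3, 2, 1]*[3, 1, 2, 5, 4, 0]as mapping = [0→3, 1→4, 2→0, 3→5, 4→2, 5→1]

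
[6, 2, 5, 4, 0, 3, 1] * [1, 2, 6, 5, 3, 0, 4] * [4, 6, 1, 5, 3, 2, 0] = [3, 0, 4, 5, 6, 2, 1]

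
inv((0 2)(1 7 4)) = (0 2)(1 4 7)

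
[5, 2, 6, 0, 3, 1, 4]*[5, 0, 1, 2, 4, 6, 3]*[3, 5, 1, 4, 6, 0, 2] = [2, 5, 4, 0, 1, 3, 6]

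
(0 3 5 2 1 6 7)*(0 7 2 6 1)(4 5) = (0 3 4 5 6 2)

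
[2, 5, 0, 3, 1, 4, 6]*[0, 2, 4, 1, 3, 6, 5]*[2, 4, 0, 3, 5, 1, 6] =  [5, 6, 2, 4, 0, 3, 1]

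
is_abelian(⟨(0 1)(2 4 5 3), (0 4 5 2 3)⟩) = no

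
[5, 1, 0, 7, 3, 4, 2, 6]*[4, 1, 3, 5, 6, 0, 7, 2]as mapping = [0→0, 1→1, 2→4, 3→2, 4→5, 5→6, 6→3, 7→7]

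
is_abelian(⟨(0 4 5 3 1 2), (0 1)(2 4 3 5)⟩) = no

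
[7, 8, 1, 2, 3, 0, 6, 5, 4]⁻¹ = [5, 2, 3, 4, 8, 7, 6, 0, 1]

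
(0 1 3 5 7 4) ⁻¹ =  (0 4 7 5 3 1) 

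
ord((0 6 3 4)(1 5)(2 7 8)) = 12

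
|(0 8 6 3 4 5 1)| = 7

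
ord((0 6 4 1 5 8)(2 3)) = 6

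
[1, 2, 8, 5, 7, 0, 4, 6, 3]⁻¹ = [5, 0, 1, 8, 6, 3, 7, 4, 2]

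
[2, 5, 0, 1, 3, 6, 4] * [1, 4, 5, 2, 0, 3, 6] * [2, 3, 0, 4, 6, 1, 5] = [1, 4, 3, 6, 0, 5, 2]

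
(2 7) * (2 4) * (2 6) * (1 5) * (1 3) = (1 5 3)(2 7 4 6)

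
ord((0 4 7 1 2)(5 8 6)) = 15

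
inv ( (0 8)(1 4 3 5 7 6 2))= (0 8)(1 2 6 7 5 3 4)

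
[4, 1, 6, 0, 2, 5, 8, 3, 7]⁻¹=[3, 1, 4, 7, 0, 5, 2, 8, 6]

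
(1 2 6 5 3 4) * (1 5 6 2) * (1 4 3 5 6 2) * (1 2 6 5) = (1 4 5)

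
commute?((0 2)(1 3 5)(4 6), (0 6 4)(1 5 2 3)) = no:(0 2)(1 3 5)(4 6) * (0 6 4)(1 5 2 3) = (0 3 2 6), (0 6 4)(1 5 2 3) * (0 2)(1 3 5)(4 6) = (0 4 2 5)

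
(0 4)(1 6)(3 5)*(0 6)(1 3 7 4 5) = (0 5 7 4 6 3 1)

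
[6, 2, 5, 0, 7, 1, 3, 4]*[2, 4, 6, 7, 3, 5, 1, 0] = [1, 6, 5, 2, 0, 4, 7, 3]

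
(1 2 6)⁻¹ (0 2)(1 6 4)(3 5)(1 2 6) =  (0 6)(1 4 2)(3 5)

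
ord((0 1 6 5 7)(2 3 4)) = 15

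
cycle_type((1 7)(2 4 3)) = 2.3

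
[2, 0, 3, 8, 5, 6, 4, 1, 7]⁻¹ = [1, 7, 0, 2, 6, 4, 5, 8, 3]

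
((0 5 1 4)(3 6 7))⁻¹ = (0 4 1 5)(3 7 6)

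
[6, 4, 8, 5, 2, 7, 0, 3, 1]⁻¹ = [6, 8, 4, 7, 1, 3, 0, 5, 2]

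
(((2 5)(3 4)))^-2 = ()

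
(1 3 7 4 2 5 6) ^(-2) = (1 5 4 3 6 2 7) 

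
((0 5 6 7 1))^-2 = (0 7 5 1 6)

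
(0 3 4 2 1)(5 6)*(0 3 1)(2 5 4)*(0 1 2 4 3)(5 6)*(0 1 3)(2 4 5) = (0 4 6)(2 3 5)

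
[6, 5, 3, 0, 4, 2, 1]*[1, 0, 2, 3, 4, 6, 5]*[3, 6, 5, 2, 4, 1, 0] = [1, 0, 2, 6, 4, 5, 3] 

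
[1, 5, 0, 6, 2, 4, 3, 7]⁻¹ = [2, 0, 4, 6, 5, 1, 3, 7]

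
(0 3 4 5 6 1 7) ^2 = (0 4 6 7 3 5 1) 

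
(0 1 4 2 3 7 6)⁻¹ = (0 6 7 3 2 4 1)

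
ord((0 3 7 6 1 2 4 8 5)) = 9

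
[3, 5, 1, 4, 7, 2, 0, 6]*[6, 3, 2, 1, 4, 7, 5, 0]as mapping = [0→1, 1→7, 2→3, 3→4, 4→0, 5→2, 6→6, 7→5]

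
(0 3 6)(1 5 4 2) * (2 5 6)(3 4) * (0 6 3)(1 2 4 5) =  (0 5)(1 3 4)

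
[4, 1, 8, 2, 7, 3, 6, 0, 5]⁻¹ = [7, 1, 3, 5, 0, 8, 6, 4, 2]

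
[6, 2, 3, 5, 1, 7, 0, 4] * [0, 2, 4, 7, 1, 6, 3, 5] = [3, 4, 7, 6, 2, 5, 0, 1]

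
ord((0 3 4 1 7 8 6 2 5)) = 9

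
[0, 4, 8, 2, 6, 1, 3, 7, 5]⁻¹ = [0, 5, 3, 6, 1, 8, 4, 7, 2]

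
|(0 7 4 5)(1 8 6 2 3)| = 20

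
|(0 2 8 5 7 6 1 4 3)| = 9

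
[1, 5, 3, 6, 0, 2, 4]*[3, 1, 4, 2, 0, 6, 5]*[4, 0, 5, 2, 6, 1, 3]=[0, 3, 5, 1, 2, 6, 4]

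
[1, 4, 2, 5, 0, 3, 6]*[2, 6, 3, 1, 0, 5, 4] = [6, 0, 3, 5, 2, 1, 4]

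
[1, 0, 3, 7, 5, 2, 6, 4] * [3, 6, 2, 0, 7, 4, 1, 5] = [6, 3, 0, 5, 4, 2, 1, 7]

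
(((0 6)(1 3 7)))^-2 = (1 3 7)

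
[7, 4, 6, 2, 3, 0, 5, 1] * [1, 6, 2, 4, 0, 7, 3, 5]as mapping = [0→5, 1→0, 2→3, 3→2, 4→4, 5→1, 6→7, 7→6]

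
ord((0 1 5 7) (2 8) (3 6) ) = 4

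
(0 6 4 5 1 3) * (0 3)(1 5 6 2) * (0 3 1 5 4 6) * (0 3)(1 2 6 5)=(0 6 5 4 3 2 1)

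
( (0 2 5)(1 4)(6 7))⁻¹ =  (0 5 2)(1 4)(6 7)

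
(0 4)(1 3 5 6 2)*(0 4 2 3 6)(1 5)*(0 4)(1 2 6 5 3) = (0 6 1 5 4)(2 3)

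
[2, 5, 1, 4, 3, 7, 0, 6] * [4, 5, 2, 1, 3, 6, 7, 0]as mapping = [0→2, 1→6, 2→5, 3→3, 4→1, 5→0, 6→4, 7→7]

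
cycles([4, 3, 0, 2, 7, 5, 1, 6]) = (0 4 7 6 1 3 2)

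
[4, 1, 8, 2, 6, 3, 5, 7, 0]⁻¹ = [8, 1, 3, 5, 0, 6, 4, 7, 2]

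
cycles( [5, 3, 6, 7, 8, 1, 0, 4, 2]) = (0 5 1 3 7 4 8 2 6)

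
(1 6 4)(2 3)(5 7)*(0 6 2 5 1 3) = (0 6 4 3 5 7 1 2)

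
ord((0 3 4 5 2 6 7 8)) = 8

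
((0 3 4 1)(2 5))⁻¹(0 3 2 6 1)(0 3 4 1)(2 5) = (0 3 4 5 6)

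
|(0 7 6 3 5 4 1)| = 7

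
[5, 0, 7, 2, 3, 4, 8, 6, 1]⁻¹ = [1, 8, 3, 4, 5, 0, 7, 2, 6]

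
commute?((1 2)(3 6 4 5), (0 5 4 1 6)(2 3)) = no:(1 2)(3 6 4 5)*(0 5 4 1 6)(2 3) = (0 5 2 6 1 3), (0 5 4 1 6)(2 3)*(1 2)(3 6 4 5) = (0 3 1 4 2 6)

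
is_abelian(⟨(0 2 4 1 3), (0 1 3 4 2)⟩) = no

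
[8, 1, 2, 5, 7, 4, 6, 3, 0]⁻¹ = [8, 1, 2, 7, 5, 3, 6, 4, 0]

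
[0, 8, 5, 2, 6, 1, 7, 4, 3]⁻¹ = [0, 5, 3, 8, 7, 2, 4, 6, 1]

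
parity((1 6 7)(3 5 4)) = even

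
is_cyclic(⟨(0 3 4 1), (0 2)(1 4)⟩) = no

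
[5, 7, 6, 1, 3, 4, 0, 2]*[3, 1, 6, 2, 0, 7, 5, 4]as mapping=[0→7, 1→4, 2→5, 3→1, 4→2, 5→0, 6→3, 7→6]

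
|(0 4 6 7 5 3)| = 6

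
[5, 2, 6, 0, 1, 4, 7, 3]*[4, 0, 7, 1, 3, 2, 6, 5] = [2, 7, 6, 4, 0, 3, 5, 1]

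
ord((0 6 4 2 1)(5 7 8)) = 15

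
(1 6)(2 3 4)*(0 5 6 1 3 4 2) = (0 5 6 3 2 4)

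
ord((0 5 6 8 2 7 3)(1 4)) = 14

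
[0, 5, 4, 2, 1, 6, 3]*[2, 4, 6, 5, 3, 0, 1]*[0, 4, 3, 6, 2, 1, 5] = [3, 0, 6, 5, 2, 4, 1]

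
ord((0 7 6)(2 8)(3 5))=6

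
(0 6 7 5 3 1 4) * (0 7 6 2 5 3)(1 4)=(0 2 5)(3 4 7)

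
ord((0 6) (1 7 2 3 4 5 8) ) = 14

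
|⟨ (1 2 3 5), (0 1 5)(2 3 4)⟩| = 720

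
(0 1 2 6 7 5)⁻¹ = (0 5 7 6 2 1)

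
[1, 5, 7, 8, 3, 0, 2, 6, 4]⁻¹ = [5, 0, 6, 4, 8, 1, 7, 2, 3]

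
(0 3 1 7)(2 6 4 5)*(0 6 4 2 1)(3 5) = (0 5 1 7 6 2 4 3)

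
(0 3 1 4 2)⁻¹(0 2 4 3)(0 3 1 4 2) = (0 2 1 3)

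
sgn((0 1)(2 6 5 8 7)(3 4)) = 1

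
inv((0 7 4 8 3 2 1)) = (0 1 2 3 8 4 7)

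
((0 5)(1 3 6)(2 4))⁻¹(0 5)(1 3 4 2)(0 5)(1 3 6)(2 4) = (0 5)(2 4 3 6)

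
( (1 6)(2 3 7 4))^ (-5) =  (1 6)(2 4 7 3)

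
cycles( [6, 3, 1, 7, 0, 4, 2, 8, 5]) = (0 6 2 1 3 7 8 5 4)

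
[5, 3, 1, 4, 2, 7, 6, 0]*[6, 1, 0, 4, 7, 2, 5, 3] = [2, 4, 1, 7, 0, 3, 5, 6]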